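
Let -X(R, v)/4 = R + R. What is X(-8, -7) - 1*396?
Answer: -332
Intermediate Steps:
X(R, v) = -8*R (X(R, v) = -4*(R + R) = -8*R)
X(-8, -7) - 1*396 = -8*(-8) - 1*396 = 64 - 396 = -332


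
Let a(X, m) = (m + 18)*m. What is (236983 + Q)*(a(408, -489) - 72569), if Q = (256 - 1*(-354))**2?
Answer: 96082843250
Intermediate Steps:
a(X, m) = m*(18 + m) (a(X, m) = (18 + m)*m = m*(18 + m))
Q = 372100 (Q = (256 + 354)**2 = 610**2 = 372100)
(236983 + Q)*(a(408, -489) - 72569) = (236983 + 372100)*(-489*(18 - 489) - 72569) = 609083*(-489*(-471) - 72569) = 609083*(230319 - 72569) = 609083*157750 = 96082843250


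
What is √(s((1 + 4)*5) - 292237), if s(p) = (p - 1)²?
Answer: I*√291661 ≈ 540.06*I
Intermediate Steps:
s(p) = (-1 + p)²
√(s((1 + 4)*5) - 292237) = √((-1 + (1 + 4)*5)² - 292237) = √((-1 + 5*5)² - 292237) = √((-1 + 25)² - 292237) = √(24² - 292237) = √(576 - 292237) = √(-291661) = I*√291661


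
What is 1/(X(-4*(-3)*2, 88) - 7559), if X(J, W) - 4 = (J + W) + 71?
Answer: -1/7372 ≈ -0.00013565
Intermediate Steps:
X(J, W) = 75 + J + W (X(J, W) = 4 + ((J + W) + 71) = 4 + (71 + J + W) = 75 + J + W)
1/(X(-4*(-3)*2, 88) - 7559) = 1/((75 - 4*(-3)*2 + 88) - 7559) = 1/((75 + 12*2 + 88) - 7559) = 1/((75 + 24 + 88) - 7559) = 1/(187 - 7559) = 1/(-7372) = -1/7372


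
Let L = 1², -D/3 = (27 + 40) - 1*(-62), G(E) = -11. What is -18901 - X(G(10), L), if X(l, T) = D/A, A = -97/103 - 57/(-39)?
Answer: -4212301/232 ≈ -18156.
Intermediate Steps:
D = -387 (D = -3*((27 + 40) - 1*(-62)) = -3*(67 + 62) = -3*129 = -387)
L = 1
A = 696/1339 (A = -97*1/103 - 57*(-1/39) = -97/103 + 19/13 = 696/1339 ≈ 0.51979)
X(l, T) = -172731/232 (X(l, T) = -387/696/1339 = -387*1339/696 = -172731/232)
-18901 - X(G(10), L) = -18901 - 1*(-172731/232) = -18901 + 172731/232 = -4212301/232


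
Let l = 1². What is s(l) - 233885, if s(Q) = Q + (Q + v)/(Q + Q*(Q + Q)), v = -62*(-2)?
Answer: -701527/3 ≈ -2.3384e+5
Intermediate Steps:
l = 1
v = 124
s(Q) = Q + (124 + Q)/(Q + 2*Q²) (s(Q) = Q + (Q + 124)/(Q + Q*(Q + Q)) = Q + (124 + Q)/(Q + Q*(2*Q)) = Q + (124 + Q)/(Q + 2*Q²))
s(l) - 233885 = (124 + 1 + 1² + 2*1³)/(1*(1 + 2*1)) - 233885 = 1*(124 + 1 + 1 + 2*1)/(1 + 2) - 233885 = 1*(124 + 1 + 1 + 2)/3 - 233885 = 1*(⅓)*128 - 233885 = 128/3 - 233885 = -701527/3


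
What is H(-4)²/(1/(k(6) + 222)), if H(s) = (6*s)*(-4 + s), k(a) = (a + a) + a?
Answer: 8847360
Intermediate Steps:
k(a) = 3*a (k(a) = 2*a + a = 3*a)
H(s) = 6*s*(-4 + s)
H(-4)²/(1/(k(6) + 222)) = (6*(-4)*(-4 - 4))²/(1/(3*6 + 222)) = (6*(-4)*(-8))²/(1/(18 + 222)) = 192²/(1/240) = 36864/(1/240) = 36864*240 = 8847360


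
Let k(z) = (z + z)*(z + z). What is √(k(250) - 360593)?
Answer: 7*I*√2257 ≈ 332.56*I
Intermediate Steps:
k(z) = 4*z² (k(z) = (2*z)*(2*z) = 4*z²)
√(k(250) - 360593) = √(4*250² - 360593) = √(4*62500 - 360593) = √(250000 - 360593) = √(-110593) = 7*I*√2257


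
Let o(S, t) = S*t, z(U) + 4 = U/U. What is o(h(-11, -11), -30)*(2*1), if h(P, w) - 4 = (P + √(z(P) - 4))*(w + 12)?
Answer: 420 - 60*I*√7 ≈ 420.0 - 158.75*I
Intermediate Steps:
z(U) = -3 (z(U) = -4 + U/U = -4 + 1 = -3)
h(P, w) = 4 + (12 + w)*(P + I*√7) (h(P, w) = 4 + (P + √(-3 - 4))*(w + 12) = 4 + (P + √(-7))*(12 + w) = 4 + (P + I*√7)*(12 + w) = 4 + (12 + w)*(P + I*√7))
o(h(-11, -11), -30)*(2*1) = ((4 + 12*(-11) - 11*(-11) + 12*I*√7 + I*(-11)*√7)*(-30))*(2*1) = ((4 - 132 + 121 + 12*I*√7 - 11*I*√7)*(-30))*2 = ((-7 + I*√7)*(-30))*2 = (210 - 30*I*√7)*2 = 420 - 60*I*√7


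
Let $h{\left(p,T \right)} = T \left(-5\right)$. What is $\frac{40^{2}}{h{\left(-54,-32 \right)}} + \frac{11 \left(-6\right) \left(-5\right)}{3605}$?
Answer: $\frac{7276}{721} \approx 10.092$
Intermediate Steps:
$h{\left(p,T \right)} = - 5 T$
$\frac{40^{2}}{h{\left(-54,-32 \right)}} + \frac{11 \left(-6\right) \left(-5\right)}{3605} = \frac{40^{2}}{\left(-5\right) \left(-32\right)} + \frac{11 \left(-6\right) \left(-5\right)}{3605} = \frac{1600}{160} + \left(-66\right) \left(-5\right) \frac{1}{3605} = 1600 \cdot \frac{1}{160} + 330 \cdot \frac{1}{3605} = 10 + \frac{66}{721} = \frac{7276}{721}$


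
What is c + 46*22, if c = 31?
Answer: 1043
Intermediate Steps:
c + 46*22 = 31 + 46*22 = 31 + 1012 = 1043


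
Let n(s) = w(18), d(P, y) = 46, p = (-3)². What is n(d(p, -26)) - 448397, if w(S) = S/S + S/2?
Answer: -448387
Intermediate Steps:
p = 9
w(S) = 1 + S/2 (w(S) = 1 + S*(½) = 1 + S/2)
n(s) = 10 (n(s) = 1 + (½)*18 = 1 + 9 = 10)
n(d(p, -26)) - 448397 = 10 - 448397 = -448387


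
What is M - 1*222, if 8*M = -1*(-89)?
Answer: -1687/8 ≈ -210.88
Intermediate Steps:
M = 89/8 (M = (-1*(-89))/8 = (⅛)*89 = 89/8 ≈ 11.125)
M - 1*222 = 89/8 - 1*222 = 89/8 - 222 = -1687/8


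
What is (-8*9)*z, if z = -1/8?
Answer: 9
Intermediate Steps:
z = -⅛ (z = -1*⅛ = -⅛ ≈ -0.12500)
(-8*9)*z = -8*9*(-⅛) = -72*(-⅛) = 9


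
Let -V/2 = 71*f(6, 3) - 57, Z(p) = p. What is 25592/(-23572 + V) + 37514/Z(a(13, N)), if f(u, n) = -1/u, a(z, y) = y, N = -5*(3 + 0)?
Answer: -2638498382/1054545 ≈ -2502.0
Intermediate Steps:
N = -15 (N = -5*3 = -15)
V = 413/3 (V = -2*(71*(-1/6) - 57) = -2*(71*(-1*⅙) - 57) = -2*(71*(-⅙) - 57) = -2*(-71/6 - 57) = -2*(-413/6) = 413/3 ≈ 137.67)
25592/(-23572 + V) + 37514/Z(a(13, N)) = 25592/(-23572 + 413/3) + 37514/(-15) = 25592/(-70303/3) + 37514*(-1/15) = 25592*(-3/70303) - 37514/15 = -76776/70303 - 37514/15 = -2638498382/1054545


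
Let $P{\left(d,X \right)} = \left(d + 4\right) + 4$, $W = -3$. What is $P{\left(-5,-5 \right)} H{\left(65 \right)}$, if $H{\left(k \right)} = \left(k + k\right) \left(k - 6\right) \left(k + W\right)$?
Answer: $1426620$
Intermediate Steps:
$P{\left(d,X \right)} = 8 + d$ ($P{\left(d,X \right)} = \left(4 + d\right) + 4 = 8 + d$)
$H{\left(k \right)} = 2 k \left(-6 + k\right) \left(-3 + k\right)$ ($H{\left(k \right)} = \left(k + k\right) \left(k - 6\right) \left(k - 3\right) = 2 k \left(-6 + k\right) \left(-3 + k\right)$)
$P{\left(-5,-5 \right)} H{\left(65 \right)} = \left(8 - 5\right) 2 \cdot 65 \left(18 + 65^{2} - 585\right) = 3 \cdot 2 \cdot 65 \left(18 + 4225 - 585\right) = 3 \cdot 2 \cdot 65 \cdot 3658 = 3 \cdot 475540 = 1426620$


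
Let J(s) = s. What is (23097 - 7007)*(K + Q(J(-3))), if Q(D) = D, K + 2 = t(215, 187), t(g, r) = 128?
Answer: 1979070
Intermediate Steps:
K = 126 (K = -2 + 128 = 126)
(23097 - 7007)*(K + Q(J(-3))) = (23097 - 7007)*(126 - 3) = 16090*123 = 1979070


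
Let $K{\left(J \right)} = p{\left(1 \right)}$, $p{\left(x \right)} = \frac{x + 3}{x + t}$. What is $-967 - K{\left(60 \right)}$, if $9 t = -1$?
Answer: $- \frac{1943}{2} \approx -971.5$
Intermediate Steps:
$t = - \frac{1}{9}$ ($t = \frac{1}{9} \left(-1\right) = - \frac{1}{9} \approx -0.11111$)
$p{\left(x \right)} = \frac{3 + x}{- \frac{1}{9} + x}$ ($p{\left(x \right)} = \frac{x + 3}{x - \frac{1}{9}} = \frac{3 + x}{- \frac{1}{9} + x}$)
$K{\left(J \right)} = \frac{9}{2}$ ($K{\left(J \right)} = \frac{9 \left(3 + 1\right)}{-1 + 9 \cdot 1} = 9 \frac{1}{-1 + 9} \cdot 4 = 9 \cdot \frac{1}{8} \cdot 4 = \frac{9}{2}$)
$-967 - K{\left(60 \right)} = -967 - \frac{9}{2} = - \frac{1943}{2}$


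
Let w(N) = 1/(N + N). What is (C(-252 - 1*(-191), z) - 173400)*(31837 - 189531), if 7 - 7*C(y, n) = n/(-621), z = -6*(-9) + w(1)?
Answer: 118864280751059/4347 ≈ 2.7344e+10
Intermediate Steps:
w(N) = 1/(2*N)
z = 109/2 (z = -6*(-9) + (½)/1 = 54 + (½)*1 = 54 + ½ = 109/2 ≈ 54.500)
C(y, n) = 1 + n/4347 (C(y, n) = 1 - n/(7*(-621)) = 1 - n*(-1)/(7*621) = 1 - (-1)*n/4347 = 1 + n/4347)
(C(-252 - 1*(-191), z) - 173400)*(31837 - 189531) = ((1 + (1/4347)*(109/2)) - 173400)*(31837 - 189531) = ((1 + 109/8694) - 173400)*(-157694) = (8803/8694 - 173400)*(-157694) = -1507530797/8694*(-157694) = 118864280751059/4347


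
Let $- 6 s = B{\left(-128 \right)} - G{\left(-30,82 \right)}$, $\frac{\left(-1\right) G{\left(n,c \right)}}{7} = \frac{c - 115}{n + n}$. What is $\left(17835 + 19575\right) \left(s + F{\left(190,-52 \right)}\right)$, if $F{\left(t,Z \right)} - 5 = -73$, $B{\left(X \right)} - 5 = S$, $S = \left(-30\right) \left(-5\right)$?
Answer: $- \frac{14137239}{4} \approx -3.5343 \cdot 10^{6}$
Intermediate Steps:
$S = 150$
$B{\left(X \right)} = 155$ ($B{\left(X \right)} = 5 + 150 = 155$)
$G{\left(n,c \right)} = - \frac{7 \left(-115 + c\right)}{2 n}$ ($G{\left(n,c \right)} = - 7 \frac{c - 115}{n + n} = - 7 \frac{-115 + c}{2 n} = - \frac{7 \left(-115 + c\right)}{2 n}$)
$F{\left(t,Z \right)} = -68$ ($F{\left(t,Z \right)} = 5 - 73 = -68$)
$s = - \frac{1059}{40}$ ($s = - \frac{155 - \frac{7 \left(115 - 82\right)}{2 \left(-30\right)}}{6} = - \frac{155 - \frac{7}{2} \left(- \frac{1}{30}\right) \left(115 - 82\right)}{6} = - \frac{155 - \frac{7}{2} \left(- \frac{1}{30}\right) 33}{6} = - \frac{155 - - \frac{77}{20}}{6} = - \frac{155 + \frac{77}{20}}{6} = \left(- \frac{1}{6}\right) \frac{3177}{20} = - \frac{1059}{40} \approx -26.475$)
$\left(17835 + 19575\right) \left(s + F{\left(190,-52 \right)}\right) = \left(17835 + 19575\right) \left(- \frac{1059}{40} - 68\right) = 37410 \left(- \frac{3779}{40}\right) = - \frac{14137239}{4}$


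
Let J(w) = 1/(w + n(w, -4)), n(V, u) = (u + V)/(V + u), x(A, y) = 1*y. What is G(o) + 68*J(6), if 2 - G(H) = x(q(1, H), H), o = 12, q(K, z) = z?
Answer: -2/7 ≈ -0.28571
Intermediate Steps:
x(A, y) = y
n(V, u) = 1 (n(V, u) = (V + u)/(V + u) = 1)
G(H) = 2 - H
J(w) = 1/(1 + w) (J(w) = 1/(w + 1) = 1/(1 + w))
G(o) + 68*J(6) = (2 - 1*12) + 68/(1 + 6) = (2 - 12) + 68/7 = -10 + 68*(⅐) = -10 + 68/7 = -2/7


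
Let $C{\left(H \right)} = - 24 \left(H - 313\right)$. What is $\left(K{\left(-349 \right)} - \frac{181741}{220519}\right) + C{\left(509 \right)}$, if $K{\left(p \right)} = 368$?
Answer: $- \frac{956352125}{220519} \approx -4336.8$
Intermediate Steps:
$C{\left(H \right)} = 7512 - 24 H$ ($C{\left(H \right)} = - 24 \left(-313 + H\right) = 7512 - 24 H$)
$\left(K{\left(-349 \right)} - \frac{181741}{220519}\right) + C{\left(509 \right)} = \left(368 - \frac{181741}{220519}\right) + \left(7512 - 12216\right) = \left(368 - \frac{181741}{220519}\right) - 4704 = \frac{80969251}{220519} - 4704 = - \frac{956352125}{220519}$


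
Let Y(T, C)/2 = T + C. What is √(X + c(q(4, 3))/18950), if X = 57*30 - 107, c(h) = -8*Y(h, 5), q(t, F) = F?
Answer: √5756388819/1895 ≈ 40.037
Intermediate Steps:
Y(T, C) = 2*C + 2*T (Y(T, C) = 2*(T + C) = 2*(C + T) = 2*C + 2*T)
c(h) = -80 - 16*h (c(h) = -8*(2*5 + 2*h) = -8*(10 + 2*h) = -80 - 16*h)
X = 1603 (X = 1710 - 107 = 1603)
√(X + c(q(4, 3))/18950) = √(1603 + (-80 - 16*3)/18950) = √(1603 + (-80 - 48)*(1/18950)) = √(1603 - 128*1/18950) = √(1603 - 64/9475) = √(15188361/9475) = √5756388819/1895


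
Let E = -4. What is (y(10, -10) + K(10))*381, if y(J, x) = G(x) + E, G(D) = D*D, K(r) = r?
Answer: 40386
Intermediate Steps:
G(D) = D**2
y(J, x) = -4 + x**2 (y(J, x) = x**2 - 4 = -4 + x**2)
(y(10, -10) + K(10))*381 = ((-4 + (-10)**2) + 10)*381 = ((-4 + 100) + 10)*381 = (96 + 10)*381 = 106*381 = 40386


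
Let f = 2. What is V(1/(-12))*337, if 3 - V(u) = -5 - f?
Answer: 3370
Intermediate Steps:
V(u) = 10 (V(u) = 3 - (-5 - 1*2) = 3 - (-5 - 2) = 3 - 1*(-7) = 3 + 7 = 10)
V(1/(-12))*337 = 10*337 = 3370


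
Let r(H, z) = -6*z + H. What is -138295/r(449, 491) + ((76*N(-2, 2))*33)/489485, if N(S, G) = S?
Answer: 67680803123/1222244045 ≈ 55.374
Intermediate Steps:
r(H, z) = H - 6*z
-138295/r(449, 491) + ((76*N(-2, 2))*33)/489485 = -138295/(449 - 6*491) + ((76*(-2))*33)/489485 = -138295/(449 - 2946) - 152*33*(1/489485) = -138295/(-2497) - 5016*1/489485 = -138295*(-1/2497) - 5016/489485 = 138295/2497 - 5016/489485 = 67680803123/1222244045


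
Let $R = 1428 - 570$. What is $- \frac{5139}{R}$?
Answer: $- \frac{1713}{286} \approx -5.9895$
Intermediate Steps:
$R = 858$ ($R = 1428 - 570 = 858$)
$- \frac{5139}{R} = - \frac{5139}{858} = \left(-5139\right) \frac{1}{858} = - \frac{1713}{286}$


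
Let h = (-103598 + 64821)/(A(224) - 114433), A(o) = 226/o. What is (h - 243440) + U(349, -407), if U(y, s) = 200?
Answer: -3117452657896/12816383 ≈ -2.4324e+5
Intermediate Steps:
h = 4343024/12816383 (h = (-103598 + 64821)/(226/224 - 114433) = -38777/(226*(1/224) - 114433) = -38777/(113/112 - 114433) = -38777/(-12816383/112) = -38777*(-112/12816383) = 4343024/12816383 ≈ 0.33886)
(h - 243440) + U(349, -407) = (4343024/12816383 - 243440) + 200 = -3120015934496/12816383 + 200 = -3117452657896/12816383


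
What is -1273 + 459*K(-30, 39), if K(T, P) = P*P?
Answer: 696866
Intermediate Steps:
K(T, P) = P**2
-1273 + 459*K(-30, 39) = -1273 + 459*39**2 = -1273 + 459*1521 = -1273 + 698139 = 696866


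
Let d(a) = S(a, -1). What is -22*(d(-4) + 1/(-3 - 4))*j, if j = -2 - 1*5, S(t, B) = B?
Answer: -176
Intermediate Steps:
d(a) = -1
j = -7 (j = -2 - 5 = -7)
-22*(d(-4) + 1/(-3 - 4))*j = -22*(-1 + 1/(-3 - 4))*(-7) = -22*(-1 + 1/(-7))*(-7) = -22*(-1 - ⅐)*(-7) = -(-176)*(-7)/7 = -22*8 = -176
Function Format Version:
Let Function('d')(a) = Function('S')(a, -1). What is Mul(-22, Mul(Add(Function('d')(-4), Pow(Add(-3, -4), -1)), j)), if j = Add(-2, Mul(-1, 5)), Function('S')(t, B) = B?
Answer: -176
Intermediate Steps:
Function('d')(a) = -1
j = -7 (j = Add(-2, -5) = -7)
Mul(-22, Mul(Add(Function('d')(-4), Pow(Add(-3, -4), -1)), j)) = Mul(-22, Mul(Add(-1, Pow(Add(-3, -4), -1)), -7)) = Mul(-22, Mul(Add(-1, Pow(-7, -1)), -7)) = Mul(-22, Mul(Add(-1, Rational(-1, 7)), -7)) = Mul(-22, Mul(Rational(-8, 7), -7)) = Mul(-22, 8) = -176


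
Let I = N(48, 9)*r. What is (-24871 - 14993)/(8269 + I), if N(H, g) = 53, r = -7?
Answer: -1812/359 ≈ -5.0474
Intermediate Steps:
I = -371 (I = 53*(-7) = -371)
(-24871 - 14993)/(8269 + I) = (-24871 - 14993)/(8269 - 371) = -39864/7898 = -39864*1/7898 = -1812/359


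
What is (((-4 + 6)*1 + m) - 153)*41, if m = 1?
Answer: -6150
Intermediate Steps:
(((-4 + 6)*1 + m) - 153)*41 = (((-4 + 6)*1 + 1) - 153)*41 = ((2*1 + 1) - 153)*41 = ((2 + 1) - 153)*41 = (3 - 153)*41 = -150*41 = -6150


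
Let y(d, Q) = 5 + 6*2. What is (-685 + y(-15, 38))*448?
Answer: -299264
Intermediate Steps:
y(d, Q) = 17 (y(d, Q) = 5 + 12 = 17)
(-685 + y(-15, 38))*448 = (-685 + 17)*448 = -668*448 = -299264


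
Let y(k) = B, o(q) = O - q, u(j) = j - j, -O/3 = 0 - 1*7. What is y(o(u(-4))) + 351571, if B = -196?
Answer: 351375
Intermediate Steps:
O = 21 (O = -3*(0 - 1*7) = -3*(0 - 7) = -3*(-7) = 21)
u(j) = 0
o(q) = 21 - q
y(k) = -196
y(o(u(-4))) + 351571 = -196 + 351571 = 351375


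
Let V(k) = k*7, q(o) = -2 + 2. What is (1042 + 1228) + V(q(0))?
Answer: 2270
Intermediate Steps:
q(o) = 0
V(k) = 7*k
(1042 + 1228) + V(q(0)) = (1042 + 1228) + 7*0 = 2270 + 0 = 2270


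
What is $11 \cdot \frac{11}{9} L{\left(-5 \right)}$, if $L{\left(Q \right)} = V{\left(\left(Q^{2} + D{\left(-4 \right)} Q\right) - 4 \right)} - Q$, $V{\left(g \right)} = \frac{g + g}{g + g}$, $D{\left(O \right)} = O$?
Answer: $\frac{242}{3} \approx 80.667$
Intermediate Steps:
$V{\left(g \right)} = 1$ ($V{\left(g \right)} = \frac{2 g}{2 g} = 2 g \frac{1}{2 g} = 1$)
$L{\left(Q \right)} = 1 - Q$
$11 \cdot \frac{11}{9} L{\left(-5 \right)} = 11 \cdot \frac{11}{9} \left(1 - -5\right) = 11 \cdot 11 \cdot \frac{1}{9} \left(1 + 5\right) = 11 \cdot \frac{11}{9} \cdot 6 = \frac{121}{9} \cdot 6 = \frac{242}{3}$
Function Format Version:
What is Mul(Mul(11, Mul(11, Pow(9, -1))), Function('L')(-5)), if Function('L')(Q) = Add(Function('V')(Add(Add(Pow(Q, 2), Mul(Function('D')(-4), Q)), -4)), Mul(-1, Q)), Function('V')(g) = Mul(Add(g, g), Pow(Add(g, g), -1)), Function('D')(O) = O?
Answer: Rational(242, 3) ≈ 80.667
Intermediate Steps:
Function('V')(g) = 1 (Function('V')(g) = Mul(Mul(2, g), Pow(Mul(2, g), -1)) = Mul(Mul(2, g), Mul(Rational(1, 2), Pow(g, -1))) = 1)
Function('L')(Q) = Add(1, Mul(-1, Q))
Mul(Mul(11, Mul(11, Pow(9, -1))), Function('L')(-5)) = Mul(Mul(11, Mul(11, Pow(9, -1))), Add(1, Mul(-1, -5))) = Mul(Mul(11, Mul(11, Rational(1, 9))), Add(1, 5)) = Mul(Mul(11, Rational(11, 9)), 6) = Mul(Rational(121, 9), 6) = Rational(242, 3)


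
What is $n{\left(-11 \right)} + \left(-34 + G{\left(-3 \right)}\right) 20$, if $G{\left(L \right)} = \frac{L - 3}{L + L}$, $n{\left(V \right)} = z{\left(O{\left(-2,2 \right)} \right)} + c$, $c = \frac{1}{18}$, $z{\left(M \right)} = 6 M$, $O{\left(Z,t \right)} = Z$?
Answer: $- \frac{12095}{18} \approx -671.94$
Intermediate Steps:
$c = \frac{1}{18} \approx 0.055556$
$n{\left(V \right)} = - \frac{215}{18}$ ($n{\left(V \right)} = 6 \left(-2\right) + \frac{1}{18} = -12 + \frac{1}{18} = - \frac{215}{18}$)
$G{\left(L \right)} = \frac{-3 + L}{2 L}$
$n{\left(-11 \right)} + \left(-34 + G{\left(-3 \right)}\right) 20 = - \frac{215}{18} + \left(-34 + \frac{-3 - 3}{2 \left(-3\right)}\right) 20 = - \frac{215}{18} + \left(-34 + \frac{1}{2} \left(- \frac{1}{3}\right) \left(-6\right)\right) 20 = - \frac{215}{18} + \left(-34 + 1\right) 20 = - \frac{215}{18} - 660 = - \frac{12095}{18}$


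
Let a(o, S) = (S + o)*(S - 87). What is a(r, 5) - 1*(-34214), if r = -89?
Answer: 41102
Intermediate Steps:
a(o, S) = (-87 + S)*(S + o) (a(o, S) = (S + o)*(-87 + S) = (-87 + S)*(S + o))
a(r, 5) - 1*(-34214) = (5² - 87*5 - 87*(-89) + 5*(-89)) - 1*(-34214) = (25 - 435 + 7743 - 445) + 34214 = 6888 + 34214 = 41102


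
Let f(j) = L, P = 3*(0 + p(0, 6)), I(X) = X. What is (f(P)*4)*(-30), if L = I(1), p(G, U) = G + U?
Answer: -120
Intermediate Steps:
L = 1
P = 18 (P = 3*(0 + (0 + 6)) = 3*(0 + 6) = 3*6 = 18)
f(j) = 1
(f(P)*4)*(-30) = (1*4)*(-30) = 4*(-30) = -120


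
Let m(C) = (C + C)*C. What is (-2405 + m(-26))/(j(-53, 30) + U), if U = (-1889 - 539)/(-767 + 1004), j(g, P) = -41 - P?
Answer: 249561/19255 ≈ 12.961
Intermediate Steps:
U = -2428/237 ≈ -10.245
m(C) = 2*C² (m(C) = (2*C)*C = 2*C²)
(-2405 + m(-26))/(j(-53, 30) + U) = (-2405 + 2*(-26)²)/((-41 - 1*30) - 2428/237) = (-2405 + 2*676)/((-41 - 30) - 2428/237) = (-2405 + 1352)/(-71 - 2428/237) = -1053/(-19255/237) = -1053*(-237/19255) = 249561/19255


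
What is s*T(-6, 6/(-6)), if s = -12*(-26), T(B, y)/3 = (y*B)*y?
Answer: -5616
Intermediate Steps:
T(B, y) = 3*B*y² (T(B, y) = 3*((y*B)*y) = 3*((B*y)*y) = 3*(B*y²) = 3*B*y²)
s = 312
s*T(-6, 6/(-6)) = 312*(3*(-6)*(6/(-6))²) = 312*(3*(-6)*(6*(-⅙))²) = 312*(3*(-6)*(-1)²) = 312*(3*(-6)*1) = 312*(-18) = -5616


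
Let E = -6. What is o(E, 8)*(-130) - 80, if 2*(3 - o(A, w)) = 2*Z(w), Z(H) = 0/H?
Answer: -470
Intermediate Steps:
Z(H) = 0
o(A, w) = 3 (o(A, w) = 3 - 0 = 3 - ½*0 = 3 + 0 = 3)
o(E, 8)*(-130) - 80 = 3*(-130) - 80 = -390 - 80 = -470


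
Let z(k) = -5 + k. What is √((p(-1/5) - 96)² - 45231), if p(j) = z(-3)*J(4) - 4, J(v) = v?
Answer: I*√27807 ≈ 166.75*I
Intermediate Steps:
p(j) = -36 (p(j) = (-5 - 3)*4 - 4 = -8*4 - 4 = -32 - 4 = -36)
√((p(-1/5) - 96)² - 45231) = √((-36 - 96)² - 45231) = √((-132)² - 45231) = √(17424 - 45231) = √(-27807) = I*√27807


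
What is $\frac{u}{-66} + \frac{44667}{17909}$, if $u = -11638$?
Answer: $\frac{9607862}{53727} \approx 178.83$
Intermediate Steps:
$\frac{u}{-66} + \frac{44667}{17909} = - \frac{11638}{-66} + \frac{44667}{17909} = \left(-11638\right) \left(- \frac{1}{66}\right) + 44667 \cdot \frac{1}{17909} = \frac{529}{3} + \frac{44667}{17909} = \frac{9607862}{53727}$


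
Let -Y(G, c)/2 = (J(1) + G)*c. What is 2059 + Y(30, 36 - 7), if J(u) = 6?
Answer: -29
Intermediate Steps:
Y(G, c) = -2*c*(6 + G) (Y(G, c) = -2*(6 + G)*c = -2*c*(6 + G))
2059 + Y(30, 36 - 7) = 2059 - 2*(36 - 7)*(6 + 30) = 2059 - 2*29*36 = 2059 - 2088 = -29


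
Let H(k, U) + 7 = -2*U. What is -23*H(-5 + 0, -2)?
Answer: 69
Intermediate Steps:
H(k, U) = -7 - 2*U
-23*H(-5 + 0, -2) = -23*(-7 - 2*(-2)) = -23*(-7 + 4) = -23*(-3) = 69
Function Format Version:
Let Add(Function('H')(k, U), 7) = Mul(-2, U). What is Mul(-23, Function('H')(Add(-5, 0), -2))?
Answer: 69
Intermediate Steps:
Function('H')(k, U) = Add(-7, Mul(-2, U))
Mul(-23, Function('H')(Add(-5, 0), -2)) = Mul(-23, Add(-7, Mul(-2, -2))) = Mul(-23, Add(-7, 4)) = Mul(-23, -3) = 69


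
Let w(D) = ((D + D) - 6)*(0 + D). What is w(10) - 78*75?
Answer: -5710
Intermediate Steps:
w(D) = D*(-6 + 2*D) (w(D) = (2*D - 6)*D = (-6 + 2*D)*D = D*(-6 + 2*D))
w(10) - 78*75 = 2*10*(-3 + 10) - 78*75 = 2*10*7 - 5850 = 140 - 5850 = -5710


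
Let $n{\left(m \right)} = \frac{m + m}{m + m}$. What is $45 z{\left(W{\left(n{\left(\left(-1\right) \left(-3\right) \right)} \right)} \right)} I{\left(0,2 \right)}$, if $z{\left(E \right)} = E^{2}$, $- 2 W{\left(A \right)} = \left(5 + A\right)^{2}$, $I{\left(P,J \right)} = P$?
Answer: $0$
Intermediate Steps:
$n{\left(m \right)} = 1$ ($n{\left(m \right)} = \frac{2 m}{2 m} = 2 m \frac{1}{2 m} = 1$)
$W{\left(A \right)} = - \frac{\left(5 + A\right)^{2}}{2}$
$45 z{\left(W{\left(n{\left(\left(-1\right) \left(-3\right) \right)} \right)} \right)} I{\left(0,2 \right)} = 45 \left(- \frac{\left(5 + 1\right)^{2}}{2}\right)^{2} \cdot 0 = 45 \left(- \frac{6^{2}}{2}\right)^{2} \cdot 0 = 45 \left(\left(- \frac{1}{2}\right) 36\right)^{2} \cdot 0 = 45 \left(-18\right)^{2} \cdot 0 = 45 \cdot 324 \cdot 0 = 14580 \cdot 0 = 0$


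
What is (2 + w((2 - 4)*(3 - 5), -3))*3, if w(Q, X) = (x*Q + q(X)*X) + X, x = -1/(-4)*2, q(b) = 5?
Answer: -42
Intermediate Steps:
x = 1/2 (x = -1*(-1/4)*2 = (1/4)*2 = 1/2 ≈ 0.50000)
w(Q, X) = Q/2 + 6*X (w(Q, X) = (Q/2 + 5*X) + X = Q/2 + 6*X)
(2 + w((2 - 4)*(3 - 5), -3))*3 = (2 + (((2 - 4)*(3 - 5))/2 + 6*(-3)))*3 = (2 + ((-2*(-2))/2 - 18))*3 = (2 + ((1/2)*4 - 18))*3 = (2 + (2 - 18))*3 = (2 - 16)*3 = -14*3 = -42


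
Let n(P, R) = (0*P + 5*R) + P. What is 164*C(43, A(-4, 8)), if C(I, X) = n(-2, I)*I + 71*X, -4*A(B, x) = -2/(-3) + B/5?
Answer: 22536962/15 ≈ 1.5025e+6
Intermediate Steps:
n(P, R) = P + 5*R (n(P, R) = (0 + 5*R) + P = 5*R + P = P + 5*R)
A(B, x) = -1/6 - B/20 (A(B, x) = -(-2/(-3) + B/5)/4 = -(-2*(-1/3) + B*(1/5))/4 = -(2/3 + B/5)/4 = -1/6 - B/20)
C(I, X) = 71*X + I*(-2 + 5*I) (C(I, X) = (-2 + 5*I)*I + 71*X = I*(-2 + 5*I) + 71*X = 71*X + I*(-2 + 5*I))
164*C(43, A(-4, 8)) = 164*(71*(-1/6 - 1/20*(-4)) + 43*(-2 + 5*43)) = 164*(71*(-1/6 + 1/5) + 43*(-2 + 215)) = 164*(71*(1/30) + 43*213) = 164*(71/30 + 9159) = 164*(274841/30) = 22536962/15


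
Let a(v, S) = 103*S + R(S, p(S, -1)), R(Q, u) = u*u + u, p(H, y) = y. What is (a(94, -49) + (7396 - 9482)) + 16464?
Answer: 9331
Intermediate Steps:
R(Q, u) = u + u² (R(Q, u) = u² + u = u + u²)
a(v, S) = 103*S (a(v, S) = 103*S - (1 - 1) = 103*S - 1*0 = 103*S + 0 = 103*S)
(a(94, -49) + (7396 - 9482)) + 16464 = (103*(-49) + (7396 - 9482)) + 16464 = (-5047 - 2086) + 16464 = -7133 + 16464 = 9331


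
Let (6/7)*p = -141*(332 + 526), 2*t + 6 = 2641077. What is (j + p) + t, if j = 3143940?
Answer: 8646669/2 ≈ 4.3233e+6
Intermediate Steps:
t = 2641071/2 (t = -3 + (1/2)*2641077 = -3 + 2641077/2 = 2641071/2 ≈ 1.3205e+6)
p = -141141 (p = 7*(-141*(332 + 526))/6 = 7*(-141*858)/6 = (7/6)*(-120978) = -141141)
(j + p) + t = (3143940 - 141141) + 2641071/2 = 3002799 + 2641071/2 = 8646669/2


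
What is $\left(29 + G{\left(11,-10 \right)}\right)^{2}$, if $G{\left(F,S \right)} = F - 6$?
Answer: $1156$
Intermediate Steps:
$G{\left(F,S \right)} = -6 + F$ ($G{\left(F,S \right)} = F - 6 = -6 + F$)
$\left(29 + G{\left(11,-10 \right)}\right)^{2} = \left(29 + \left(-6 + 11\right)\right)^{2} = \left(29 + 5\right)^{2} = 34^{2} = 1156$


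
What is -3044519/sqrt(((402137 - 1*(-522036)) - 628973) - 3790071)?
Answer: 3044519*I*sqrt(388319)/1164957 ≈ 1628.6*I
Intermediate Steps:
-3044519/sqrt(((402137 - 1*(-522036)) - 628973) - 3790071) = -3044519/sqrt(((402137 + 522036) - 628973) - 3790071) = -3044519/sqrt((924173 - 628973) - 3790071) = -3044519/sqrt(295200 - 3790071) = -3044519*(-I*sqrt(388319)/1164957) = -(-3044519)*I*sqrt(388319)/1164957 = 3044519*I*sqrt(388319)/1164957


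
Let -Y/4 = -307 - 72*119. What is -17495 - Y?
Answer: -52995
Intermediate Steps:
Y = 35500 (Y = -4*(-307 - 72*119) = -4*(-307 - 8568) = -4*(-8875) = 35500)
-17495 - Y = -17495 - 1*35500 = -17495 - 35500 = -52995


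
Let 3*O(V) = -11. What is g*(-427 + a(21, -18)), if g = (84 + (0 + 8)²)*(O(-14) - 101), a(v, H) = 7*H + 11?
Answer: 25187824/3 ≈ 8.3959e+6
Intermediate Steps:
a(v, H) = 11 + 7*H
O(V) = -11/3 (O(V) = (⅓)*(-11) = -11/3)
g = -46472/3 (g = (84 + (0 + 8)²)*(-11/3 - 101) = (84 + 8²)*(-314/3) = (84 + 64)*(-314/3) = 148*(-314/3) = -46472/3 ≈ -15491.)
g*(-427 + a(21, -18)) = -46472*(-427 + (11 + 7*(-18)))/3 = -46472*(-427 + (11 - 126))/3 = -46472*(-427 - 115)/3 = -46472/3*(-542) = 25187824/3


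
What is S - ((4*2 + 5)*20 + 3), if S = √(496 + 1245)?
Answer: -263 + √1741 ≈ -221.27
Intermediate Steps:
S = √1741 ≈ 41.725
S - ((4*2 + 5)*20 + 3) = √1741 - ((4*2 + 5)*20 + 3) = √1741 - ((8 + 5)*20 + 3) = √1741 - (13*20 + 3) = √1741 - (260 + 3) = √1741 - 1*263 = √1741 - 263 = -263 + √1741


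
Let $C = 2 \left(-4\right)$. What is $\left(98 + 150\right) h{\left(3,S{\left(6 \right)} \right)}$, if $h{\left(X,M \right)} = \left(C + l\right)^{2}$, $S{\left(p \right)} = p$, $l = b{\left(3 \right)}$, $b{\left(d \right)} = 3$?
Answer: $6200$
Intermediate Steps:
$C = -8$
$l = 3$
$h{\left(X,M \right)} = 25$ ($h{\left(X,M \right)} = \left(-8 + 3\right)^{2} = \left(-5\right)^{2} = 25$)
$\left(98 + 150\right) h{\left(3,S{\left(6 \right)} \right)} = \left(98 + 150\right) 25 = 248 \cdot 25 = 6200$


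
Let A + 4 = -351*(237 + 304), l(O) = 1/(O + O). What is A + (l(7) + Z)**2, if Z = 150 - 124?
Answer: -37086195/196 ≈ -1.8922e+5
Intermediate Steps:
Z = 26
l(O) = 1/(2*O)
A = -189895 (A = -4 - 351*(237 + 304) = -4 - 351*541 = -4 - 189891 = -189895)
A + (l(7) + Z)**2 = -189895 + ((1/2)/7 + 26)**2 = -189895 + ((1/2)*(1/7) + 26)**2 = -189895 + (1/14 + 26)**2 = -189895 + (365/14)**2 = -189895 + 133225/196 = -37086195/196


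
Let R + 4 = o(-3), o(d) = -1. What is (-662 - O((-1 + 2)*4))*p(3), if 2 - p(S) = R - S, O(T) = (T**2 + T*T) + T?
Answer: -6980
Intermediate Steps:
O(T) = T + 2*T**2 (O(T) = (T**2 + T**2) + T = 2*T**2 + T = T + 2*T**2)
R = -5 (R = -4 - 1 = -5)
p(S) = 7 + S (p(S) = 2 - (-5 - S) = 2 + (5 + S) = 7 + S)
(-662 - O((-1 + 2)*4))*p(3) = (-662 - (-1 + 2)*4*(1 + 2*((-1 + 2)*4)))*(7 + 3) = (-662 - 1*4*(1 + 2*(1*4)))*10 = (-662 - 4*(1 + 2*4))*10 = (-662 - 4*(1 + 8))*10 = (-662 - 4*9)*10 = (-662 - 1*36)*10 = (-662 - 36)*10 = -698*10 = -6980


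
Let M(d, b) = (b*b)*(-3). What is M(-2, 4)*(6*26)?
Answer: -7488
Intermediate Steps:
M(d, b) = -3*b**2 (M(d, b) = b**2*(-3) = -3*b**2)
M(-2, 4)*(6*26) = (-3*4**2)*(6*26) = -3*16*156 = -48*156 = -7488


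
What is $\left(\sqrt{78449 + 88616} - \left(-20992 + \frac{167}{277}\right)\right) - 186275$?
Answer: $- \frac{45783558}{277} + \sqrt{167065} \approx -1.6487 \cdot 10^{5}$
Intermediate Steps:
$\left(\sqrt{78449 + 88616} - \left(-20992 + \frac{167}{277}\right)\right) - 186275 = \left(\sqrt{167065} + \left(20992 - \frac{167}{277}\right)\right) - 186275 = \left(\sqrt{167065} + \frac{5814617}{277}\right) - 186275 = \left(\frac{5814617}{277} + \sqrt{167065}\right) - 186275 = - \frac{45783558}{277} + \sqrt{167065}$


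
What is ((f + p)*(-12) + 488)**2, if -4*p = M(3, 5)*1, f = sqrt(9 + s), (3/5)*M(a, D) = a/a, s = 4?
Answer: 244921 - 11832*sqrt(13) ≈ 2.0226e+5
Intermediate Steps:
M(a, D) = 5/3 (M(a, D) = 5*(a/a)/3 = (5/3)*1 = 5/3)
f = sqrt(13) (f = sqrt(9 + 4) = sqrt(13) ≈ 3.6056)
p = -5/12 ≈ -0.41667
((f + p)*(-12) + 488)**2 = ((sqrt(13) - 5/12)*(-12) + 488)**2 = ((-5/12 + sqrt(13))*(-12) + 488)**2 = ((5 - 12*sqrt(13)) + 488)**2 = (493 - 12*sqrt(13))**2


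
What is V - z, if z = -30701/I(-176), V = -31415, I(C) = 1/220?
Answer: 6722805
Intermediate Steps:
I(C) = 1/220
z = -6754220 (z = -30701/1/220 = -30701*220 = -6754220)
V - z = -31415 - 1*(-6754220) = -31415 + 6754220 = 6722805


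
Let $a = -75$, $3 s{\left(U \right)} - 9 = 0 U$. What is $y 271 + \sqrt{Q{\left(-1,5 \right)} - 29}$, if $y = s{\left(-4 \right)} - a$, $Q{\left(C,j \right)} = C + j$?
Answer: $21138 + 5 i \approx 21138.0 + 5.0 i$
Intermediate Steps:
$s{\left(U \right)} = 3$ ($s{\left(U \right)} = 3 + \frac{0 U}{3} = 3 + \frac{1}{3} \cdot 0 = 3 + 0 = 3$)
$y = 78$ ($y = 3 - -75 = 3 + 75 = 78$)
$y 271 + \sqrt{Q{\left(-1,5 \right)} - 29} = 78 \cdot 271 + \sqrt{\left(-1 + 5\right) - 29} = 21138 + \sqrt{4 - 29} = 21138 + \sqrt{-25} = 21138 + 5 i$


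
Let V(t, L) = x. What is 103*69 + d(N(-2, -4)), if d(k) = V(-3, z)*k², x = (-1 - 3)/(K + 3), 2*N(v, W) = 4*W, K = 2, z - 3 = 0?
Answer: 35279/5 ≈ 7055.8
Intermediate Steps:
z = 3 (z = 3 + 0 = 3)
N(v, W) = 2*W (N(v, W) = (4*W)/2 = 2*W)
x = -⅘ (x = (-1 - 3)/(2 + 3) = -4/5 = -4*⅕ = -⅘ ≈ -0.80000)
V(t, L) = -⅘
d(k) = -4*k²/5
103*69 + d(N(-2, -4)) = 103*69 - 4*(2*(-4))²/5 = 7107 - ⅘*(-8)² = 7107 - ⅘*64 = 7107 - 256/5 = 35279/5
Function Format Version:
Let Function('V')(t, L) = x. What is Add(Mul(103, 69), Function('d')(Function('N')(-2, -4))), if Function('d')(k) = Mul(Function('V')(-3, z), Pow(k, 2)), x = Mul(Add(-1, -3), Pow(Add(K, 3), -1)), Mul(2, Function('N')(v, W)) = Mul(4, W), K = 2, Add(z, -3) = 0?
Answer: Rational(35279, 5) ≈ 7055.8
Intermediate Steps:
z = 3 (z = Add(3, 0) = 3)
Function('N')(v, W) = Mul(2, W) (Function('N')(v, W) = Mul(Rational(1, 2), Mul(4, W)) = Mul(2, W))
x = Rational(-4, 5) (x = Mul(Add(-1, -3), Pow(Add(2, 3), -1)) = Mul(-4, Pow(5, -1)) = Mul(-4, Rational(1, 5)) = Rational(-4, 5) ≈ -0.80000)
Function('V')(t, L) = Rational(-4, 5)
Function('d')(k) = Mul(Rational(-4, 5), Pow(k, 2))
Add(Mul(103, 69), Function('d')(Function('N')(-2, -4))) = Add(Mul(103, 69), Mul(Rational(-4, 5), Pow(Mul(2, -4), 2))) = Add(7107, Mul(Rational(-4, 5), Pow(-8, 2))) = Add(7107, Mul(Rational(-4, 5), 64)) = Add(7107, Rational(-256, 5)) = Rational(35279, 5)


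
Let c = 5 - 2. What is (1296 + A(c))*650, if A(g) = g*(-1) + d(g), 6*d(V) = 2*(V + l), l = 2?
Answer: 2524600/3 ≈ 8.4153e+5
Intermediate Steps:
c = 3
d(V) = 2/3 + V/3 (d(V) = (2*(V + 2))/6 = (2*(2 + V))/6 = (4 + 2*V)/6 = 2/3 + V/3)
A(g) = 2/3 - 2*g/3 (A(g) = g*(-1) + (2/3 + g/3) = -g + (2/3 + g/3) = 2/3 - 2*g/3)
(1296 + A(c))*650 = (1296 + (2/3 - 2/3*3))*650 = (1296 + (2/3 - 2))*650 = (1296 - 4/3)*650 = (3884/3)*650 = 2524600/3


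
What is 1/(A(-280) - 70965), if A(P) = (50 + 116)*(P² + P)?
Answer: 1/12896955 ≈ 7.7538e-8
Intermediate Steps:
A(P) = 166*P + 166*P² (A(P) = 166*(P + P²) = 166*P + 166*P²)
1/(A(-280) - 70965) = 1/(166*(-280)*(1 - 280) - 70965) = 1/(166*(-280)*(-279) - 70965) = 1/(12967920 - 70965) = 1/12896955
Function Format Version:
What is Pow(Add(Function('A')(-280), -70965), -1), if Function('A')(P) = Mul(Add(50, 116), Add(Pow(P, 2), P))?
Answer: Rational(1, 12896955) ≈ 7.7538e-8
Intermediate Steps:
Function('A')(P) = Add(Mul(166, P), Mul(166, Pow(P, 2))) (Function('A')(P) = Mul(166, Add(P, Pow(P, 2))) = Add(Mul(166, P), Mul(166, Pow(P, 2))))
Pow(Add(Function('A')(-280), -70965), -1) = Pow(Add(Mul(166, -280, Add(1, -280)), -70965), -1) = Pow(Add(Mul(166, -280, -279), -70965), -1) = Pow(Add(12967920, -70965), -1) = Pow(12896955, -1) = Rational(1, 12896955)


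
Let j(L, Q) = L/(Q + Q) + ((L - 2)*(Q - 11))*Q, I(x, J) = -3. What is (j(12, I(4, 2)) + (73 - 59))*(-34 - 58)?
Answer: -39744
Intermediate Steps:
j(L, Q) = L/(2*Q) + Q*(-11 + Q)*(-2 + L) (j(L, Q) = L/((2*Q)) + ((-2 + L)*(-11 + Q))*Q = (1/(2*Q))*L + ((-11 + Q)*(-2 + L))*Q = L/(2*Q) + Q*(-11 + Q)*(-2 + L))
(j(12, I(4, 2)) + (73 - 59))*(-34 - 58) = ((½)*(12 + 2*(-3)²*(22 - 11*12 - 2*(-3) + 12*(-3)))/(-3) + (73 - 59))*(-34 - 58) = ((½)*(-⅓)*(12 + 2*9*(22 - 132 + 6 - 36)) + 14)*(-92) = ((½)*(-⅓)*(12 + 2*9*(-140)) + 14)*(-92) = ((½)*(-⅓)*(12 - 2520) + 14)*(-92) = ((½)*(-⅓)*(-2508) + 14)*(-92) = (418 + 14)*(-92) = 432*(-92) = -39744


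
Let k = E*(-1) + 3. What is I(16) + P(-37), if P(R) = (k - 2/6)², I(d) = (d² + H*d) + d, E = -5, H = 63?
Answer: 12049/9 ≈ 1338.8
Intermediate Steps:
I(d) = d² + 64*d (I(d) = (d² + 63*d) + d = d² + 64*d)
k = 8 (k = -5*(-1) + 3 = 5 + 3 = 8)
P(R) = 529/9 (P(R) = (8 - 2/6)² = (8 - 2*⅙)² = (8 - ⅓)² = (23/3)² = 529/9)
I(16) + P(-37) = 16*(64 + 16) + 529/9 = 16*80 + 529/9 = 1280 + 529/9 = 12049/9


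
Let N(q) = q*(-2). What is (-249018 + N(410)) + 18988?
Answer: -230850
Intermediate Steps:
N(q) = -2*q
(-249018 + N(410)) + 18988 = (-249018 - 2*410) + 18988 = (-249018 - 820) + 18988 = -249838 + 18988 = -230850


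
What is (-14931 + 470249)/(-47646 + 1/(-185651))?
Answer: -84530242018/8845527547 ≈ -9.5563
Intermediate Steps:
(-14931 + 470249)/(-47646 + 1/(-185651)) = 455318/(-47646 - 1/185651) = 455318/(-8845527547/185651) = 455318*(-185651/8845527547) = -84530242018/8845527547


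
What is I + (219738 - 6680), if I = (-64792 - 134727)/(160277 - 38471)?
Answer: 25951543229/121806 ≈ 2.1306e+5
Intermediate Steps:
I = -199519/121806 ≈ -1.6380
I + (219738 - 6680) = -199519/121806 + (219738 - 6680) = -199519/121806 + 213058 = 25951543229/121806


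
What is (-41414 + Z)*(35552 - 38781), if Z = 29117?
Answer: 39707013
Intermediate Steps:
(-41414 + Z)*(35552 - 38781) = (-41414 + 29117)*(35552 - 38781) = -12297*(-3229) = 39707013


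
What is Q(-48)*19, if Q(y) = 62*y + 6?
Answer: -56430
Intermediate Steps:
Q(y) = 6 + 62*y
Q(-48)*19 = (6 + 62*(-48))*19 = (6 - 2976)*19 = -2970*19 = -56430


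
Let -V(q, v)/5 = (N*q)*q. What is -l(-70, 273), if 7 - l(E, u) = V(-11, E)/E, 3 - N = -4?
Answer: 107/2 ≈ 53.500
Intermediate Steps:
N = 7 (N = 3 - 1*(-4) = 3 + 4 = 7)
V(q, v) = -35*q² (V(q, v) = -5*7*q*q = -35*q²)
l(E, u) = 7 + 4235/E (l(E, u) = 7 - (-35*(-11)²)/E = 7 - (-35*121)/E = 7 - (-4235)/E = 7 + 4235/E)
-l(-70, 273) = -(7 + 4235/(-70)) = -(7 + 4235*(-1/70)) = -(7 - 121/2) = -1*(-107/2) = 107/2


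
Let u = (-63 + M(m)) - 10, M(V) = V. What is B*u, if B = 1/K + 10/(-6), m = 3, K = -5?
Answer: 392/3 ≈ 130.67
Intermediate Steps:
B = -28/15 (B = 1/(-5) + 10/(-6) = 1*(-⅕) + 10*(-⅙) = -⅕ - 5/3 = -28/15 ≈ -1.8667)
u = -70 (u = (-63 + 3) - 10 = -60 - 10 = -70)
B*u = -28/15*(-70) = 392/3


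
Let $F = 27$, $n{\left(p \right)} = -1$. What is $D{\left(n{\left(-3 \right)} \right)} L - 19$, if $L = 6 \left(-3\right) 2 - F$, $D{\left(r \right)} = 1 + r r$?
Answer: $-145$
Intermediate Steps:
$D{\left(r \right)} = 1 + r^{2}$
$L = -63$ ($L = 6 \left(-3\right) 2 - 27 = \left(-18\right) 2 - 27 = -36 - 27 = -63$)
$D{\left(n{\left(-3 \right)} \right)} L - 19 = \left(1 + \left(-1\right)^{2}\right) \left(-63\right) - 19 = \left(1 + 1\right) \left(-63\right) - 19 = 2 \left(-63\right) - 19 = -126 - 19 = -145$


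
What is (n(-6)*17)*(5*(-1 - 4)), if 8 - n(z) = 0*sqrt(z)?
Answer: -3400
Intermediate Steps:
n(z) = 8 (n(z) = 8 - 0*sqrt(z) = 8 - 1*0 = 8 + 0 = 8)
(n(-6)*17)*(5*(-1 - 4)) = (8*17)*(5*(-1 - 4)) = 136*(5*(-5)) = 136*(-25) = -3400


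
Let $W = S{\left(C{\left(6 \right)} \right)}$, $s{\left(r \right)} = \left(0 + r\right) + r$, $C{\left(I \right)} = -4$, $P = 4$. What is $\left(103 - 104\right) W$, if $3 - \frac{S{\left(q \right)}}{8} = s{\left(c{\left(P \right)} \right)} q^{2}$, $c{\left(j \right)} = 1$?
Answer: $232$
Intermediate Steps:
$s{\left(r \right)} = 2 r$ ($s{\left(r \right)} = r + r = 2 r$)
$S{\left(q \right)} = 24 - 16 q^{2}$ ($S{\left(q \right)} = 24 - 8 \cdot 2 \cdot 1 q^{2} = 24 - 8 \cdot 2 q^{2} = 24 - 16 q^{2}$)
$W = -232$ ($W = 24 - 16 \left(-4\right)^{2} = 24 - 256 = -232$)
$\left(103 - 104\right) W = \left(103 - 104\right) \left(-232\right) = \left(-1\right) \left(-232\right) = 232$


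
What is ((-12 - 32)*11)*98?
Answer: -47432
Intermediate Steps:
((-12 - 32)*11)*98 = -44*11*98 = -484*98 = -47432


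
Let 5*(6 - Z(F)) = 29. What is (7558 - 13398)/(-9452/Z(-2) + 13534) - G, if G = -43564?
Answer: 10063324/231 ≈ 43564.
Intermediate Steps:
Z(F) = 1/5 (Z(F) = 6 - 1/5*29 = 6 - 29/5 = 1/5)
(7558 - 13398)/(-9452/Z(-2) + 13534) - G = (7558 - 13398)/(-9452/1/5 + 13534) - 1*(-43564) = -5840/(-9452*5 + 13534) + 43564 = -5840/(-47260 + 13534) + 43564 = -5840/(-33726) + 43564 = -5840*(-1/33726) + 43564 = 40/231 + 43564 = 10063324/231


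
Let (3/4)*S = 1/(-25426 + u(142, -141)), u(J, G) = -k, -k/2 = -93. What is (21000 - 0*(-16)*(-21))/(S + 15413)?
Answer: 100847250/74017079 ≈ 1.3625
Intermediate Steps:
k = 186 (k = -2*(-93) = 186)
u(J, G) = -186 (u(J, G) = -1*186 = -186)
S = -1/19209 (S = 4/(3*(-25426 - 186)) = (4/3)/(-25612) = (4/3)*(-1/25612) = -1/19209 ≈ -5.2059e-5)
(21000 - 0*(-16)*(-21))/(S + 15413) = (21000 - 0*(-16)*(-21))/(-1/19209 + 15413) = (21000 - 9*0*(-21))/(296068316/19209) = (21000 + 0*(-21))*(19209/296068316) = (21000 + 0)*(19209/296068316) = 21000*(19209/296068316) = 100847250/74017079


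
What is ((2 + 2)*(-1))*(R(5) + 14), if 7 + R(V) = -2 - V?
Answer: 0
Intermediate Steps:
R(V) = -9 - V (R(V) = -7 + (-2 - V) = -9 - V)
((2 + 2)*(-1))*(R(5) + 14) = ((2 + 2)*(-1))*((-9 - 1*5) + 14) = (4*(-1))*((-9 - 5) + 14) = -4*(-14 + 14) = -4*0 = 0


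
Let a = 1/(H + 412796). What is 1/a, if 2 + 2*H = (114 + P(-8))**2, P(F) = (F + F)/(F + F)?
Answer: 838815/2 ≈ 4.1941e+5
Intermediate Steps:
P(F) = 1 (P(F) = (2*F)/((2*F)) = (2*F)*(1/(2*F)) = 1)
H = 13223/2 (H = -1 + (114 + 1)**2/2 = -1 + (1/2)*115**2 = -1 + (1/2)*13225 = -1 + 13225/2 = 13223/2 ≈ 6611.5)
a = 2/838815 (a = 1/(13223/2 + 412796) = 1/(838815/2) = 2/838815 ≈ 2.3843e-6)
1/a = 1/(2/838815) = 838815/2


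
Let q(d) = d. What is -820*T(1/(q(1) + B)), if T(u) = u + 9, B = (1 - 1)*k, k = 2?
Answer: -8200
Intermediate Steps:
B = 0 (B = (1 - 1)*2 = 0*2 = 0)
T(u) = 9 + u
-820*T(1/(q(1) + B)) = -820*(9 + 1/(1 + 0)) = -820*(9 + 1/1) = -820*(9 + 1) = -820*10 = -8200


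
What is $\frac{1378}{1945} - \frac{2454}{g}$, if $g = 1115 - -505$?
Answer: $- \frac{84689}{105030} \approx -0.80633$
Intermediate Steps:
$g = 1620$ ($g = 1115 + 505 = 1620$)
$\frac{1378}{1945} - \frac{2454}{g} = \frac{1378}{1945} - \frac{2454}{1620} = 1378 \cdot \frac{1}{1945} - \frac{409}{270} = \frac{1378}{1945} - \frac{409}{270} = - \frac{84689}{105030}$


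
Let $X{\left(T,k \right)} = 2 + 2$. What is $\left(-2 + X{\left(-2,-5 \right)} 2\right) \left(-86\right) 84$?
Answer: $-43344$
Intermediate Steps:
$X{\left(T,k \right)} = 4$
$\left(-2 + X{\left(-2,-5 \right)} 2\right) \left(-86\right) 84 = \left(-2 + 4 \cdot 2\right) \left(-86\right) 84 = \left(-2 + 8\right) \left(-86\right) 84 = 6 \left(-86\right) 84 = \left(-516\right) 84 = -43344$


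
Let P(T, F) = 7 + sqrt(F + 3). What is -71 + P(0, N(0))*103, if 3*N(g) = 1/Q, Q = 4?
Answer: 650 + 103*sqrt(111)/6 ≈ 830.86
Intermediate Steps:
N(g) = 1/12 (N(g) = (1/3)/4 = (1/3)*(1/4) = 1/12)
P(T, F) = 7 + sqrt(3 + F)
-71 + P(0, N(0))*103 = -71 + (7 + sqrt(3 + 1/12))*103 = -71 + (7 + sqrt(37/12))*103 = -71 + (7 + sqrt(111)/6)*103 = -71 + (721 + 103*sqrt(111)/6) = 650 + 103*sqrt(111)/6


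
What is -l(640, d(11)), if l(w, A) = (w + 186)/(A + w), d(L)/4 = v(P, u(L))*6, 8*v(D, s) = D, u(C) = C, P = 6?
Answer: -59/47 ≈ -1.2553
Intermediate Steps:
v(D, s) = D/8
d(L) = 18 (d(L) = 4*(((1/8)*6)*6) = 4*((3/4)*6) = 4*(9/2) = 18)
l(w, A) = (186 + w)/(A + w)
-l(640, d(11)) = -(186 + 640)/(18 + 640) = -826/658 = -1*59/47 = -59/47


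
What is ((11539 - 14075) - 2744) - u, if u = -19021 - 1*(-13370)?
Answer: 371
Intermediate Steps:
u = -5651 (u = -19021 + 13370 = -5651)
((11539 - 14075) - 2744) - u = ((11539 - 14075) - 2744) - 1*(-5651) = (-2536 - 2744) + 5651 = -5280 + 5651 = 371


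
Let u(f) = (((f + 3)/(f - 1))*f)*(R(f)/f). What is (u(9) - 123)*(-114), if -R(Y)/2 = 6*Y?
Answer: 32490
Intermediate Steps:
R(Y) = -12*Y
u(f) = -12*f*(3 + f)/(-1 + f) (u(f) = (((f + 3)/(f - 1))*f)*((-12*f)/f) = (((3 + f)/(-1 + f))*f)*(-12) = (f*(3 + f)/(-1 + f))*(-12) = -12*f*(3 + f)/(-1 + f))
(u(9) - 123)*(-114) = (-12*9*(3 + 9)/(-1 + 9) - 123)*(-114) = (-12*9*12/8 - 123)*(-114) = (-12*9*⅛*12 - 123)*(-114) = (-162 - 123)*(-114) = -285*(-114) = 32490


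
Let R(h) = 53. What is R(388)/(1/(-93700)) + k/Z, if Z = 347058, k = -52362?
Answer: -95751377009/19281 ≈ -4.9661e+6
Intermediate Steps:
R(388)/(1/(-93700)) + k/Z = 53/(1/(-93700)) - 52362/347058 = 53/(-1/93700) - 52362*1/347058 = 53*(-93700) - 2909/19281 = -4966100 - 2909/19281 = -95751377009/19281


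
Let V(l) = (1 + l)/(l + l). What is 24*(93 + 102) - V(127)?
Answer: 594296/127 ≈ 4679.5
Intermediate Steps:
V(l) = (1 + l)/(2*l) (V(l) = (1 + l)/((2*l)) = (1 + l)*(1/(2*l)) = (1 + l)/(2*l))
24*(93 + 102) - V(127) = 24*(93 + 102) - (1 + 127)/(2*127) = 24*195 - 128/(2*127) = 4680 - 1*64/127 = 4680 - 64/127 = 594296/127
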